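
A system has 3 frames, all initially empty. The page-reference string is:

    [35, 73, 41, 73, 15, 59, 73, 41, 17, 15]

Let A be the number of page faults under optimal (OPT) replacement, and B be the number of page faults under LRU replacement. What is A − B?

Under OPT: F F F . F F . . F F → 7 faults.
Under LRU: F F F . F F . F F F → 8 faults.
A − B = 7 − 8 = -1.

-1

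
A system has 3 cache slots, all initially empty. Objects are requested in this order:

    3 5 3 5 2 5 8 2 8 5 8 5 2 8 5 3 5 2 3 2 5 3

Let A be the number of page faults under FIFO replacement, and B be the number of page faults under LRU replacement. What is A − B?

1

Under FIFO: F F . . F . F . . . . . . . . F F F . . . . → 7 faults.
Under LRU: F F . . F . F . . . . . . . . F . F . . . . → 6 faults.
A − B = 7 − 6 = 1.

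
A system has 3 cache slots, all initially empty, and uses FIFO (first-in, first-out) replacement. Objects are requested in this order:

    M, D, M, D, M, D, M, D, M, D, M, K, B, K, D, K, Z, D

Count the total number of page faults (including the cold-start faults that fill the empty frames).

6

M -> fault, frames [M]
D -> fault, frames [M, D]
M -> hit
D -> hit
M -> hit
D -> hit
M -> hit
D -> hit
M -> hit
D -> hit
M -> hit
K -> fault, frames [M, D, K]
B -> fault, evict M, frames [D, K, B]
K -> hit
D -> hit
K -> hit
Z -> fault, evict D, frames [K, B, Z]
D -> fault, evict K, frames [B, Z, D]
Page faults: 6.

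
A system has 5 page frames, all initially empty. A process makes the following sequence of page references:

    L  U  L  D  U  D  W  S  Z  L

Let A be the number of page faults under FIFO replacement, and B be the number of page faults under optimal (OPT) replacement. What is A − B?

Under FIFO: F F . F . . F F F F → 7 faults.
Under OPT: F F . F . . F F F . → 6 faults.
A − B = 7 − 6 = 1.

1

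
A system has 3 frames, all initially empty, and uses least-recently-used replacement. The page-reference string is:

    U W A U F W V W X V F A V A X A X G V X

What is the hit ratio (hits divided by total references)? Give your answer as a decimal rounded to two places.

0.40

U → miss, frames [U]
W → miss, frames [U, W]
A → miss, frames [U, W, A]
U → hit
F → miss, evict W, frames [A, U, F]
W → miss, evict A, frames [U, F, W]
V → miss, evict U, frames [F, W, V]
W → hit
X → miss, evict F, frames [V, W, X]
V → hit
F → miss, evict W, frames [X, V, F]
A → miss, evict X, frames [V, F, A]
V → hit
A → hit
X → miss, evict F, frames [V, A, X]
A → hit
X → hit
G → miss, evict V, frames [A, X, G]
V → miss, evict A, frames [X, G, V]
X → hit
Hits: 8 of 20 references → 8/20 = 0.4000.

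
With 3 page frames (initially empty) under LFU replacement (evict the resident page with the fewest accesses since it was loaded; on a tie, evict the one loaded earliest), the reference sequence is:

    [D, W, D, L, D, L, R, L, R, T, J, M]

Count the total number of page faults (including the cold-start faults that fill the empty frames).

D: miss, frames (D)
W: miss, frames (D W)
D: hit
L: miss, frames (D W L)
D: hit
L: hit
R: miss, evict W, frames (D L R)
L: hit
R: hit
T: miss, evict R, frames (D L T)
J: miss, evict T, frames (D L J)
M: miss, evict J, frames (D L M)
Page faults: 7.

7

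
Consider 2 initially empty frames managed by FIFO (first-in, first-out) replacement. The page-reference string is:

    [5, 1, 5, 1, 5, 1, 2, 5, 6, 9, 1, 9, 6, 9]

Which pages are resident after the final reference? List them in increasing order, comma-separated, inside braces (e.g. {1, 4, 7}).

{6, 9}

5: fault, frames (5)
1: fault, frames (5 1)
5: hit
1: hit
5: hit
1: hit
2: fault, evict 5, frames (1 2)
5: fault, evict 1, frames (2 5)
6: fault, evict 2, frames (5 6)
9: fault, evict 5, frames (6 9)
1: fault, evict 6, frames (9 1)
9: hit
6: fault, evict 9, frames (1 6)
9: fault, evict 1, frames (6 9)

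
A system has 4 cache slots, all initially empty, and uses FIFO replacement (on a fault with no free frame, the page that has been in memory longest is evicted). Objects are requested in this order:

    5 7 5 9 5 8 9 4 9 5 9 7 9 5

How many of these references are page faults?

5 -> miss, frames [5]
7 -> miss, frames [5, 7]
5 -> hit
9 -> miss, frames [5, 7, 9]
5 -> hit
8 -> miss, frames [5, 7, 9, 8]
9 -> hit
4 -> miss, evict 5, frames [7, 9, 8, 4]
9 -> hit
5 -> miss, evict 7, frames [9, 8, 4, 5]
9 -> hit
7 -> miss, evict 9, frames [8, 4, 5, 7]
9 -> miss, evict 8, frames [4, 5, 7, 9]
5 -> hit
Page faults: 8.

8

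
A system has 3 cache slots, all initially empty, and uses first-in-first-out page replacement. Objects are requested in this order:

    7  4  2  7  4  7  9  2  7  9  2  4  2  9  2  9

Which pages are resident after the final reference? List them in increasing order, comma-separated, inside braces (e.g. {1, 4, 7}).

{2, 4, 9}

7: miss, frames [7]
4: miss, frames [7, 4]
2: miss, frames [7, 4, 2]
7: hit
4: hit
7: hit
9: miss, evict 7, frames [4, 2, 9]
2: hit
7: miss, evict 4, frames [2, 9, 7]
9: hit
2: hit
4: miss, evict 2, frames [9, 7, 4]
2: miss, evict 9, frames [7, 4, 2]
9: miss, evict 7, frames [4, 2, 9]
2: hit
9: hit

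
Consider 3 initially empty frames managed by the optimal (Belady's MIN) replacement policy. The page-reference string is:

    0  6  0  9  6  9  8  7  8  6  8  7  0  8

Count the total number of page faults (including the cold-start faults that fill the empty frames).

6

0: miss, frames [0]
6: miss, frames [0, 6]
0: hit
9: miss, frames [0, 6, 9]
6: hit
9: hit
8: miss, evict 9, frames [0, 6, 8]
7: miss, evict 0, frames [6, 8, 7]
8: hit
6: hit
8: hit
7: hit
0: miss, evict 7, frames [6, 8, 0]
8: hit
Page faults: 6.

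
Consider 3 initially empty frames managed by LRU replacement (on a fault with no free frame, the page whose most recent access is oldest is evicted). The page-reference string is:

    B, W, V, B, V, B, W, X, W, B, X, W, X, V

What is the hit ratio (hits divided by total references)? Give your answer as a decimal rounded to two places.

B: fault, frames [B]
W: fault, frames [B, W]
V: fault, frames [B, W, V]
B: hit
V: hit
B: hit
W: hit
X: fault, evict V, frames [B, W, X]
W: hit
B: hit
X: hit
W: hit
X: hit
V: fault, evict B, frames [W, X, V]
Hits: 9 of 14 references → 9/14 = 0.6429.

0.64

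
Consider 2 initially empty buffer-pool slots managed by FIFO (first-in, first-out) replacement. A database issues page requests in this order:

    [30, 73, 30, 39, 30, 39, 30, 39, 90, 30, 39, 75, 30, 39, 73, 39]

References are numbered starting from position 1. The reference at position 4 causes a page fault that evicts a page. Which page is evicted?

30

pos 1: 30 -> fault, frames {30}
pos 2: 73 -> fault, frames {30,73}
pos 3: 30 -> hit
pos 4: 39 -> fault, evict 30, frames {73,39}
At position 4, page 30 is evicted.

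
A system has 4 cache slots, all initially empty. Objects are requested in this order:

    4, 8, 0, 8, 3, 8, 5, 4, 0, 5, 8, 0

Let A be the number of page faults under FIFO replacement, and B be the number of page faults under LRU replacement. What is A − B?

1

Under FIFO: F F F . F . F F . . F F → 8 faults.
Under LRU: F F F . F . F F F . . . → 7 faults.
A − B = 8 − 7 = 1.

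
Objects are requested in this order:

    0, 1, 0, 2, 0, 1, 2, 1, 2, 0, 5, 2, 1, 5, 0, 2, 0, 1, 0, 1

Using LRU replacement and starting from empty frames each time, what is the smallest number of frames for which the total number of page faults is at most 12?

3

f=1: 20 faults
f=2: 13 faults
f=3: 8 faults
f=4: 4 faults
Smallest f with faults ≤ 12 is 3.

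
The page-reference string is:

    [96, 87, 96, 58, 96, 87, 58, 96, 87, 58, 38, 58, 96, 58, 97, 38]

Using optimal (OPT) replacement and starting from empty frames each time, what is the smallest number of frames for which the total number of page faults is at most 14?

2

f=1: 16 faults
f=2: 10 faults
f=3: 5 faults
f=4: 5 faults
f=5: 5 faults
Smallest f with faults ≤ 14 is 2.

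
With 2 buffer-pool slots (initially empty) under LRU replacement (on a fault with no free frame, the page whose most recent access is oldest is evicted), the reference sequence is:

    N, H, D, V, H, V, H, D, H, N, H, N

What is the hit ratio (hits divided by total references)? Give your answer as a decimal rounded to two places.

0.42

N → fault, frames (N)
H → fault, frames (N H)
D → fault, evict N, frames (H D)
V → fault, evict H, frames (D V)
H → fault, evict D, frames (V H)
V → hit
H → hit
D → fault, evict V, frames (H D)
H → hit
N → fault, evict D, frames (H N)
H → hit
N → hit
Hits: 5 of 12 references → 5/12 = 0.4167.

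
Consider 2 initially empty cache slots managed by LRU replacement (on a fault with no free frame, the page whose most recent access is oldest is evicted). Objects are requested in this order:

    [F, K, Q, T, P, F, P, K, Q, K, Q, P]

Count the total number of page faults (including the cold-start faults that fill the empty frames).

F -> miss, frames (F)
K -> miss, frames (F K)
Q -> miss, evict F, frames (K Q)
T -> miss, evict K, frames (Q T)
P -> miss, evict Q, frames (T P)
F -> miss, evict T, frames (P F)
P -> hit
K -> miss, evict F, frames (P K)
Q -> miss, evict P, frames (K Q)
K -> hit
Q -> hit
P -> miss, evict K, frames (Q P)
Page faults: 9.

9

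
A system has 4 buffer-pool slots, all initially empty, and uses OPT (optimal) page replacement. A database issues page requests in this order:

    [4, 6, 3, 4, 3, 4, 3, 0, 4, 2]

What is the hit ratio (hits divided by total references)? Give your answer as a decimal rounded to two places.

4: miss, frames (4)
6: miss, frames (4 6)
3: miss, frames (4 6 3)
4: hit
3: hit
4: hit
3: hit
0: miss, frames (4 6 3 0)
4: hit
2: miss, evict 0, frames (4 6 3 2)
Hits: 5 of 10 references → 5/10 = 0.5000.

0.50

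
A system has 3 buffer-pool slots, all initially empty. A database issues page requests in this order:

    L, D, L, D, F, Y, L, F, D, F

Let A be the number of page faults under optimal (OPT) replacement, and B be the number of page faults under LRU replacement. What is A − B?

-1

Under OPT: F F . . F F . . F . → 5 faults.
Under LRU: F F . . F F F . F . → 6 faults.
A − B = 5 − 6 = -1.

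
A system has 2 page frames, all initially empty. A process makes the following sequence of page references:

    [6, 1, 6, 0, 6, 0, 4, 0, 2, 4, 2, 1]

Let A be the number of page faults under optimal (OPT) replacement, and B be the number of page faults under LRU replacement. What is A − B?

-1

Under OPT: F F . F . . F . F . . F → 6 faults.
Under LRU: F F . F . . F . F F . F → 7 faults.
A − B = 6 − 7 = -1.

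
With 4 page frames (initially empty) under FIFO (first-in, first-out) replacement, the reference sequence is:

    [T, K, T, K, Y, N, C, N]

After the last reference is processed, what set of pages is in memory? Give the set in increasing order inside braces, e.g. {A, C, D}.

T -> miss, frames [T]
K -> miss, frames [T, K]
T -> hit
K -> hit
Y -> miss, frames [T, K, Y]
N -> miss, frames [T, K, Y, N]
C -> miss, evict T, frames [K, Y, N, C]
N -> hit

{C, K, N, Y}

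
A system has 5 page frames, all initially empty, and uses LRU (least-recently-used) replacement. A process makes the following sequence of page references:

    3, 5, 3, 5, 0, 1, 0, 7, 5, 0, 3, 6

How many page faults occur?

6

3: fault, frames [3]
5: fault, frames [3, 5]
3: hit
5: hit
0: fault, frames [3, 5, 0]
1: fault, frames [3, 5, 0, 1]
0: hit
7: fault, frames [3, 5, 1, 0, 7]
5: hit
0: hit
3: hit
6: fault, evict 1, frames [7, 5, 0, 3, 6]
Page faults: 6.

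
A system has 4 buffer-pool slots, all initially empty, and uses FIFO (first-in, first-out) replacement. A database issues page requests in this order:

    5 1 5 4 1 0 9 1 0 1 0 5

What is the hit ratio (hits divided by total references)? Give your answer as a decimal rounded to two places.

0.50

5 -> miss, frames (5)
1 -> miss, frames (5 1)
5 -> hit
4 -> miss, frames (5 1 4)
1 -> hit
0 -> miss, frames (5 1 4 0)
9 -> miss, evict 5, frames (1 4 0 9)
1 -> hit
0 -> hit
1 -> hit
0 -> hit
5 -> miss, evict 1, frames (4 0 9 5)
Hits: 6 of 12 references → 6/12 = 0.5000.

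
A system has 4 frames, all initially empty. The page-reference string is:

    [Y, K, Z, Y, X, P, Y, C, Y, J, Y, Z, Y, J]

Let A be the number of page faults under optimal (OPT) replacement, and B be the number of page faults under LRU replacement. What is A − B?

-1

Under OPT: F F F . F F . F . F . . . . → 7 faults.
Under LRU: F F F . F F . F . F . F . . → 8 faults.
A − B = 7 − 8 = -1.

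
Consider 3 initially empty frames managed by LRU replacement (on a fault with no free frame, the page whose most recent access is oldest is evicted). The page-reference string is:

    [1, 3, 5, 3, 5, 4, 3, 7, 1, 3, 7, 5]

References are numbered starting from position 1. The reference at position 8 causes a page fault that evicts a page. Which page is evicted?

5

pos 1: 1: fault, frames (1)
pos 2: 3: fault, frames (1 3)
pos 3: 5: fault, frames (1 3 5)
pos 4: 3: hit
pos 5: 5: hit
pos 6: 4: fault, evict 1, frames (3 5 4)
pos 7: 3: hit
pos 8: 7: fault, evict 5, frames (4 3 7)
At position 8, page 5 is evicted.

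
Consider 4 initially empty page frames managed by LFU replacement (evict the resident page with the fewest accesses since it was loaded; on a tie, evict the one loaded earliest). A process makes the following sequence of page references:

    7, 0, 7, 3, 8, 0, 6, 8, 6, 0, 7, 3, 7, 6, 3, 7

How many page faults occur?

7: miss, frames {7}
0: miss, frames {7,0}
7: hit
3: miss, frames {7,0,3}
8: miss, frames {7,0,3,8}
0: hit
6: miss, evict 3, frames {7,0,8,6}
8: hit
6: hit
0: hit
7: hit
3: miss, evict 8, frames {7,0,6,3}
7: hit
6: hit
3: hit
7: hit
Page faults: 6.

6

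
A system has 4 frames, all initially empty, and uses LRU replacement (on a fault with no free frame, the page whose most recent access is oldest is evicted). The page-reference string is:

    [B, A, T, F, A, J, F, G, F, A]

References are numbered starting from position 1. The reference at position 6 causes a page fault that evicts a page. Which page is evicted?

B

pos 1: B -> fault, frames [B]
pos 2: A -> fault, frames [B, A]
pos 3: T -> fault, frames [B, A, T]
pos 4: F -> fault, frames [B, A, T, F]
pos 5: A -> hit
pos 6: J -> fault, evict B, frames [T, F, A, J]
At position 6, page B is evicted.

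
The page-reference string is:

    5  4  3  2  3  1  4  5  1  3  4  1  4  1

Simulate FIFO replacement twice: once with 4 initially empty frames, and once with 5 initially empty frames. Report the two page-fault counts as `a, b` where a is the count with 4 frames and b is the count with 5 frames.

4 frames: F F F F . F . F . . F . . . → 7 faults.
5 frames: F F F F . F . . . . . . . . → 5 faults.
5 < 7: adding a frame reduced faults, as is typical.

7, 5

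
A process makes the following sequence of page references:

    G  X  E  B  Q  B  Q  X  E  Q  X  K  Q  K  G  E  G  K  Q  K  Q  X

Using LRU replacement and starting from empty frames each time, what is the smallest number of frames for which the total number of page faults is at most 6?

f=1: 22 faults
f=2: 16 faults
f=3: 12 faults
f=4: 9 faults
f=5: 7 faults
f=6: 6 faults
Smallest f with faults ≤ 6 is 6.

6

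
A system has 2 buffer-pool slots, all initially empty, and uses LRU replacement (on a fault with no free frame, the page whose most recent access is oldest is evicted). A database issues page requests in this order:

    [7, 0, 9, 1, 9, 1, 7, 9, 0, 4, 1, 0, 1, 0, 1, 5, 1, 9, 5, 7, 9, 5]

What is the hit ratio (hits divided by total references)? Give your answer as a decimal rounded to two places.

7 → fault, frames [7]
0 → fault, frames [7, 0]
9 → fault, evict 7, frames [0, 9]
1 → fault, evict 0, frames [9, 1]
9 → hit
1 → hit
7 → fault, evict 9, frames [1, 7]
9 → fault, evict 1, frames [7, 9]
0 → fault, evict 7, frames [9, 0]
4 → fault, evict 9, frames [0, 4]
1 → fault, evict 0, frames [4, 1]
0 → fault, evict 4, frames [1, 0]
1 → hit
0 → hit
1 → hit
5 → fault, evict 0, frames [1, 5]
1 → hit
9 → fault, evict 5, frames [1, 9]
5 → fault, evict 1, frames [9, 5]
7 → fault, evict 9, frames [5, 7]
9 → fault, evict 5, frames [7, 9]
5 → fault, evict 7, frames [9, 5]
Hits: 6 of 22 references → 6/22 = 0.2727.

0.27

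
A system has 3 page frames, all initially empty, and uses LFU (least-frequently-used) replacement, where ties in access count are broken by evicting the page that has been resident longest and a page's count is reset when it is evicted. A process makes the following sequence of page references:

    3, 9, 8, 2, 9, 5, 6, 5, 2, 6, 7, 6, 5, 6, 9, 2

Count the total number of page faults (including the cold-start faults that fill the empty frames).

3 → miss, frames [3]
9 → miss, frames [3, 9]
8 → miss, frames [3, 9, 8]
2 → miss, evict 3, frames [9, 8, 2]
9 → hit
5 → miss, evict 8, frames [9, 2, 5]
6 → miss, evict 2, frames [9, 5, 6]
5 → hit
2 → miss, evict 6, frames [9, 5, 2]
6 → miss, evict 2, frames [9, 5, 6]
7 → miss, evict 6, frames [9, 5, 7]
6 → miss, evict 7, frames [9, 5, 6]
5 → hit
6 → hit
9 → hit
2 → miss, evict 6, frames [9, 5, 2]
Page faults: 11.

11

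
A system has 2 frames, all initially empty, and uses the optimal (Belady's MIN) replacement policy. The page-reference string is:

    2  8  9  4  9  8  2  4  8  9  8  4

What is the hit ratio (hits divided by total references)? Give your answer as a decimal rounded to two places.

0.25

2 → fault, frames {2}
8 → fault, frames {2,8}
9 → fault, evict 2, frames {8,9}
4 → fault, evict 8, frames {9,4}
9 → hit
8 → fault, evict 9, frames {4,8}
2 → fault, evict 8, frames {4,2}
4 → hit
8 → fault, evict 2, frames {4,8}
9 → fault, evict 4, frames {8,9}
8 → hit
4 → fault, evict 9, frames {8,4}
Hits: 3 of 12 references → 3/12 = 0.2500.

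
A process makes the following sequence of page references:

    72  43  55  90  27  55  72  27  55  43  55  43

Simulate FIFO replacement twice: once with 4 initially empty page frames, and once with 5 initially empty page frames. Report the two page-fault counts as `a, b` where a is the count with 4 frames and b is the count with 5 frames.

8, 5

4 frames: F F F F F . F . . F F . → 8 faults.
5 frames: F F F F F . . . . . . . → 5 faults.
5 < 8: adding a frame reduced faults, as is typical.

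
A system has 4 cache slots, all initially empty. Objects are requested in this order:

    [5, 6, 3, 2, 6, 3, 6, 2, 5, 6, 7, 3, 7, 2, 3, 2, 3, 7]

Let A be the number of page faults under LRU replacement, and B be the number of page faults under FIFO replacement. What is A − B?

2

Under LRU: F F F F . . . . . . F F . F . . . . → 7 faults.
Under FIFO: F F F F . . . . . . F . . . . . . . → 5 faults.
A − B = 7 − 5 = 2.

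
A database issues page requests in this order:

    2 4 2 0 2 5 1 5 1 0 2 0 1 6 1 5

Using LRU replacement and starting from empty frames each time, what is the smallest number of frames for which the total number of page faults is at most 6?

5

f=1: 16 faults
f=2: 10 faults
f=3: 9 faults
f=4: 7 faults
f=5: 6 faults
f=6: 6 faults
Smallest f with faults ≤ 6 is 5.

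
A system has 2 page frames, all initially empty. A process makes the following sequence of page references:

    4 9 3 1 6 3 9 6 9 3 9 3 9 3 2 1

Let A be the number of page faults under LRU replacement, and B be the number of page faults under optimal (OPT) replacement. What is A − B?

2

Under LRU: F F F F F F F F . F . . . . F F → 11 faults.
Under OPT: F F F F F . F . . F . . . . F F → 9 faults.
A − B = 11 − 9 = 2.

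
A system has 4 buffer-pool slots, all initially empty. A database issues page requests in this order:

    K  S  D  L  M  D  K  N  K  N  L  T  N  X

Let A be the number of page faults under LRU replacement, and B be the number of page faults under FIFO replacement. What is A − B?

1

Under LRU: F F F F F . F F . . F F . F → 10 faults.
Under FIFO: F F F F F . F F . . . F . F → 9 faults.
A − B = 10 − 9 = 1.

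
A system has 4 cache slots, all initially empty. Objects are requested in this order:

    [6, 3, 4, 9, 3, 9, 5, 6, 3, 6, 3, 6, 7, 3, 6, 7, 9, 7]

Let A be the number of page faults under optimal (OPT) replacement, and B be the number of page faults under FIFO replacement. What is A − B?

Under OPT: F F F F . . F . . . . . F . . . . . → 6 faults.
Under FIFO: F F F F . . F F F . . . F . . . F . → 9 faults.
A − B = 6 − 9 = -3.

-3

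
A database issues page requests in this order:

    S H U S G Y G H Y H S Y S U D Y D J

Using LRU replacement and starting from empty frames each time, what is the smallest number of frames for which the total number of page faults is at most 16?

2

f=1: 18 faults
f=2: 14 faults
f=3: 11 faults
f=4: 9 faults
f=5: 7 faults
f=6: 7 faults
f=7: 7 faults
Smallest f with faults ≤ 16 is 2.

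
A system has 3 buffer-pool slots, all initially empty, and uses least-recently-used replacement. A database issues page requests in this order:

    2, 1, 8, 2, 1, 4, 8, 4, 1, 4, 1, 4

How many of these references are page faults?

5

2 -> miss, frames (2)
1 -> miss, frames (2 1)
8 -> miss, frames (2 1 8)
2 -> hit
1 -> hit
4 -> miss, evict 8, frames (2 1 4)
8 -> miss, evict 2, frames (1 4 8)
4 -> hit
1 -> hit
4 -> hit
1 -> hit
4 -> hit
Page faults: 5.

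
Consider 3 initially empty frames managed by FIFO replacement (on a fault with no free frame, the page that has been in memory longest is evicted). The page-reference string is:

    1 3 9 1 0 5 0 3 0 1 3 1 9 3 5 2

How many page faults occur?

10

1: fault, frames [1]
3: fault, frames [1, 3]
9: fault, frames [1, 3, 9]
1: hit
0: fault, evict 1, frames [3, 9, 0]
5: fault, evict 3, frames [9, 0, 5]
0: hit
3: fault, evict 9, frames [0, 5, 3]
0: hit
1: fault, evict 0, frames [5, 3, 1]
3: hit
1: hit
9: fault, evict 5, frames [3, 1, 9]
3: hit
5: fault, evict 3, frames [1, 9, 5]
2: fault, evict 1, frames [9, 5, 2]
Page faults: 10.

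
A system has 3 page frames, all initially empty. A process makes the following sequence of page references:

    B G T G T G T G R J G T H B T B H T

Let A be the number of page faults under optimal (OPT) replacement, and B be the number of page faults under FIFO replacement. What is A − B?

Under OPT: F F F . . . . . F F . . F F . . . . → 7 faults.
Under FIFO: F F F . . . . . F F F F F F . . . . → 9 faults.
A − B = 7 − 9 = -2.

-2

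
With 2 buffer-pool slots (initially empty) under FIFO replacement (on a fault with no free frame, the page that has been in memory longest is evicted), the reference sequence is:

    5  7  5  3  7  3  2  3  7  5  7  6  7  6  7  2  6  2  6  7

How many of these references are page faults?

11

5: miss, frames [5]
7: miss, frames [5, 7]
5: hit
3: miss, evict 5, frames [7, 3]
7: hit
3: hit
2: miss, evict 7, frames [3, 2]
3: hit
7: miss, evict 3, frames [2, 7]
5: miss, evict 2, frames [7, 5]
7: hit
6: miss, evict 7, frames [5, 6]
7: miss, evict 5, frames [6, 7]
6: hit
7: hit
2: miss, evict 6, frames [7, 2]
6: miss, evict 7, frames [2, 6]
2: hit
6: hit
7: miss, evict 2, frames [6, 7]
Page faults: 11.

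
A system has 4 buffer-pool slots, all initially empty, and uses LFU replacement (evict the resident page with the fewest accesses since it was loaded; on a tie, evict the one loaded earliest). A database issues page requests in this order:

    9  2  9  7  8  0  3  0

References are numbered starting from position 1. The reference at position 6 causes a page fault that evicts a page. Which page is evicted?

2

pos 1: 9 -> fault, frames (9)
pos 2: 2 -> fault, frames (9 2)
pos 3: 9 -> hit
pos 4: 7 -> fault, frames (9 2 7)
pos 5: 8 -> fault, frames (9 2 7 8)
pos 6: 0 -> fault, evict 2, frames (9 7 8 0)
At position 6, page 2 is evicted.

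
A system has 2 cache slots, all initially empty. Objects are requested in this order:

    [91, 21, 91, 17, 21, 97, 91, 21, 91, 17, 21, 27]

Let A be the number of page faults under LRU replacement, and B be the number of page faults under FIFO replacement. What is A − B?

Under LRU: F F . F F F F F . F F F → 10 faults.
Under FIFO: F F . F . F F F . F . F → 8 faults.
A − B = 10 − 8 = 2.

2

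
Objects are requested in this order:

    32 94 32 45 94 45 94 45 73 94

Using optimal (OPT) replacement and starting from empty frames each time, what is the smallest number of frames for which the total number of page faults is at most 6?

2

f=1: 10 faults
f=2: 4 faults
f=3: 4 faults
f=4: 4 faults
Smallest f with faults ≤ 6 is 2.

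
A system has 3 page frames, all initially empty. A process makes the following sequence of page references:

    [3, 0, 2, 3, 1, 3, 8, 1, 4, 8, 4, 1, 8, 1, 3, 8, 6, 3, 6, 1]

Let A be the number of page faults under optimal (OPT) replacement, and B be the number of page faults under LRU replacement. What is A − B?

-1

Under OPT: F F F . F . F . F . . . . . F . F . . . → 8 faults.
Under LRU: F F F . F . F . F . . . . . F . F . . F → 9 faults.
A − B = 8 − 9 = -1.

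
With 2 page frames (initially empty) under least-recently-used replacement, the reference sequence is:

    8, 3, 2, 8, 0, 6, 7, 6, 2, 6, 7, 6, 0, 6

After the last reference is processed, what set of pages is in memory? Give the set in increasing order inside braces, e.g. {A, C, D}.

{0, 6}

8 → fault, frames {8}
3 → fault, frames {8,3}
2 → fault, evict 8, frames {3,2}
8 → fault, evict 3, frames {2,8}
0 → fault, evict 2, frames {8,0}
6 → fault, evict 8, frames {0,6}
7 → fault, evict 0, frames {6,7}
6 → hit
2 → fault, evict 7, frames {6,2}
6 → hit
7 → fault, evict 2, frames {6,7}
6 → hit
0 → fault, evict 7, frames {6,0}
6 → hit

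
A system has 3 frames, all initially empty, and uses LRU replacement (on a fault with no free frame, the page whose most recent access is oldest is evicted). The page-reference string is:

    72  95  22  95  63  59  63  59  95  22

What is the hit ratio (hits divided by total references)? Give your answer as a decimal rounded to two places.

72 -> miss, frames {72}
95 -> miss, frames {72,95}
22 -> miss, frames {72,95,22}
95 -> hit
63 -> miss, evict 72, frames {22,95,63}
59 -> miss, evict 22, frames {95,63,59}
63 -> hit
59 -> hit
95 -> hit
22 -> miss, evict 63, frames {59,95,22}
Hits: 4 of 10 references → 4/10 = 0.4000.

0.40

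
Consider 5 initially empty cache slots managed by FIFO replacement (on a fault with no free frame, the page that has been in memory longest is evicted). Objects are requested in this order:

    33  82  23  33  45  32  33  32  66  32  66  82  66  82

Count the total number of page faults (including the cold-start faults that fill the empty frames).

33 -> fault, frames (33)
82 -> fault, frames (33 82)
23 -> fault, frames (33 82 23)
33 -> hit
45 -> fault, frames (33 82 23 45)
32 -> fault, frames (33 82 23 45 32)
33 -> hit
32 -> hit
66 -> fault, evict 33, frames (82 23 45 32 66)
32 -> hit
66 -> hit
82 -> hit
66 -> hit
82 -> hit
Page faults: 6.

6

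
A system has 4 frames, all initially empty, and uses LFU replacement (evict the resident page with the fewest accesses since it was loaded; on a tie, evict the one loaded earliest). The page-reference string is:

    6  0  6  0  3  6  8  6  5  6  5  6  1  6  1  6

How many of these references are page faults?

6

6 → miss, frames [6]
0 → miss, frames [6, 0]
6 → hit
0 → hit
3 → miss, frames [6, 0, 3]
6 → hit
8 → miss, frames [6, 0, 3, 8]
6 → hit
5 → miss, evict 3, frames [6, 0, 8, 5]
6 → hit
5 → hit
6 → hit
1 → miss, evict 8, frames [6, 0, 5, 1]
6 → hit
1 → hit
6 → hit
Page faults: 6.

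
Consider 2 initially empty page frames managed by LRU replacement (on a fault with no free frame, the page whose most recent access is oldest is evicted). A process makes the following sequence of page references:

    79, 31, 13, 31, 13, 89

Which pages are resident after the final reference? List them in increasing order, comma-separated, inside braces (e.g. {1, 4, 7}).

{13, 89}

79: miss, frames [79]
31: miss, frames [79, 31]
13: miss, evict 79, frames [31, 13]
31: hit
13: hit
89: miss, evict 31, frames [13, 89]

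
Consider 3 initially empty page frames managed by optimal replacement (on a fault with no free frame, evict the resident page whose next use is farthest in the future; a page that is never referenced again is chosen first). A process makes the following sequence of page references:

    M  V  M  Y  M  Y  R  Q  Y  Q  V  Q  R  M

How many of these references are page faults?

7

M → fault, frames {M}
V → fault, frames {M,V}
M → hit
Y → fault, frames {M,V,Y}
M → hit
Y → hit
R → fault, evict M, frames {V,Y,R}
Q → fault, evict R, frames {V,Y,Q}
Y → hit
Q → hit
V → hit
Q → hit
R → fault, evict Q, frames {V,Y,R}
M → fault, evict R, frames {V,Y,M}
Page faults: 7.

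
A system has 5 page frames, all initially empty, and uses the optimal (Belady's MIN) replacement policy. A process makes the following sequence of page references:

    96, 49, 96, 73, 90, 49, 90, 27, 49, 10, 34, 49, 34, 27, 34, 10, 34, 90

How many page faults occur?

96 -> miss, frames [96]
49 -> miss, frames [96, 49]
96 -> hit
73 -> miss, frames [96, 49, 73]
90 -> miss, frames [96, 49, 73, 90]
49 -> hit
90 -> hit
27 -> miss, frames [96, 49, 73, 90, 27]
49 -> hit
10 -> miss, evict 73, frames [96, 49, 90, 27, 10]
34 -> miss, evict 96, frames [49, 90, 27, 10, 34]
49 -> hit
34 -> hit
27 -> hit
34 -> hit
10 -> hit
34 -> hit
90 -> hit
Page faults: 7.

7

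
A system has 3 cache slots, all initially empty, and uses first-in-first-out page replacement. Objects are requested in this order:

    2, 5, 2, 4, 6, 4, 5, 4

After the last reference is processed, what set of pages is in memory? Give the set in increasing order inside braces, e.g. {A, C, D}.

2 -> miss, frames [2]
5 -> miss, frames [2, 5]
2 -> hit
4 -> miss, frames [2, 5, 4]
6 -> miss, evict 2, frames [5, 4, 6]
4 -> hit
5 -> hit
4 -> hit

{4, 5, 6}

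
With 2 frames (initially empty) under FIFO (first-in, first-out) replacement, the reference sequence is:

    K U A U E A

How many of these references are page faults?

4

K → miss, frames [K]
U → miss, frames [K, U]
A → miss, evict K, frames [U, A]
U → hit
E → miss, evict U, frames [A, E]
A → hit
Page faults: 4.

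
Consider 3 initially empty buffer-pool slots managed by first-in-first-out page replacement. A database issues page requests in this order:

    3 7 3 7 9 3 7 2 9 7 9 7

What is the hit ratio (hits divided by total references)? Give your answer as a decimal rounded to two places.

0.67

3 -> fault, frames [3]
7 -> fault, frames [3, 7]
3 -> hit
7 -> hit
9 -> fault, frames [3, 7, 9]
3 -> hit
7 -> hit
2 -> fault, evict 3, frames [7, 9, 2]
9 -> hit
7 -> hit
9 -> hit
7 -> hit
Hits: 8 of 12 references → 8/12 = 0.6667.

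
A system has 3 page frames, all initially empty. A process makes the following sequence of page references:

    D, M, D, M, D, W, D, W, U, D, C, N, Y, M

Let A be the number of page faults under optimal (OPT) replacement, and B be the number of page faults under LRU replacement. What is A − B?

Under OPT: F F . . . F . . F . F F F . → 7 faults.
Under LRU: F F . . . F . . F . F F F F → 8 faults.
A − B = 7 − 8 = -1.

-1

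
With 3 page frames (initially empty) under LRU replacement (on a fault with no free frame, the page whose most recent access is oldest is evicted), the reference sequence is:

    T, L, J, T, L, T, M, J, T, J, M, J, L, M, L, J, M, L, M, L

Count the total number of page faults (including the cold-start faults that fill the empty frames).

6

T → miss, frames {T}
L → miss, frames {T,L}
J → miss, frames {T,L,J}
T → hit
L → hit
T → hit
M → miss, evict J, frames {L,T,M}
J → miss, evict L, frames {T,M,J}
T → hit
J → hit
M → hit
J → hit
L → miss, evict T, frames {M,J,L}
M → hit
L → hit
J → hit
M → hit
L → hit
M → hit
L → hit
Page faults: 6.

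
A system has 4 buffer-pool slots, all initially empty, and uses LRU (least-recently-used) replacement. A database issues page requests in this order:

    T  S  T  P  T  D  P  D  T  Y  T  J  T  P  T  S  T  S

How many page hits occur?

10

T -> fault, frames [T]
S -> fault, frames [T, S]
T -> hit
P -> fault, frames [S, T, P]
T -> hit
D -> fault, frames [S, P, T, D]
P -> hit
D -> hit
T -> hit
Y -> fault, evict S, frames [P, D, T, Y]
T -> hit
J -> fault, evict P, frames [D, Y, T, J]
T -> hit
P -> fault, evict D, frames [Y, J, T, P]
T -> hit
S -> fault, evict Y, frames [J, P, T, S]
T -> hit
S -> hit
Hits: 10.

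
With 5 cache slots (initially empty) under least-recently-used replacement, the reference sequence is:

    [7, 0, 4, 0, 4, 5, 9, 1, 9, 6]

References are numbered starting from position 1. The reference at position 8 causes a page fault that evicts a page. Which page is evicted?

7

pos 1: 7 → fault, frames {7}
pos 2: 0 → fault, frames {7,0}
pos 3: 4 → fault, frames {7,0,4}
pos 4: 0 → hit
pos 5: 4 → hit
pos 6: 5 → fault, frames {7,0,4,5}
pos 7: 9 → fault, frames {7,0,4,5,9}
pos 8: 1 → fault, evict 7, frames {0,4,5,9,1}
At position 8, page 7 is evicted.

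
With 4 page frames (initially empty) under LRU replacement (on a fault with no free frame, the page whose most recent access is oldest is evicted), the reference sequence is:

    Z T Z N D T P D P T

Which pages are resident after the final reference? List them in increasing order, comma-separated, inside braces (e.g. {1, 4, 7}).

{D, N, P, T}

Z -> fault, frames (Z)
T -> fault, frames (Z T)
Z -> hit
N -> fault, frames (T Z N)
D -> fault, frames (T Z N D)
T -> hit
P -> fault, evict Z, frames (N D T P)
D -> hit
P -> hit
T -> hit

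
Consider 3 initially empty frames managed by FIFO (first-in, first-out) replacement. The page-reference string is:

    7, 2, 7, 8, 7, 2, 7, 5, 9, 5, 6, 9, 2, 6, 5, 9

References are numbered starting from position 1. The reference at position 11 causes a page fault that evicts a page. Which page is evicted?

8

pos 1: 7 -> miss, frames {7}
pos 2: 2 -> miss, frames {7,2}
pos 3: 7 -> hit
pos 4: 8 -> miss, frames {7,2,8}
pos 5: 7 -> hit
pos 6: 2 -> hit
pos 7: 7 -> hit
pos 8: 5 -> miss, evict 7, frames {2,8,5}
pos 9: 9 -> miss, evict 2, frames {8,5,9}
pos 10: 5 -> hit
pos 11: 6 -> miss, evict 8, frames {5,9,6}
At position 11, page 8 is evicted.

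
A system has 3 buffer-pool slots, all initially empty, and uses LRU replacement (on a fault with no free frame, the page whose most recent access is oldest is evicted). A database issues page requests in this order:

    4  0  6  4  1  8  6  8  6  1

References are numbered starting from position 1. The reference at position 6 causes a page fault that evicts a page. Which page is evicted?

pos 1: 4 → fault, frames [4]
pos 2: 0 → fault, frames [4, 0]
pos 3: 6 → fault, frames [4, 0, 6]
pos 4: 4 → hit
pos 5: 1 → fault, evict 0, frames [6, 4, 1]
pos 6: 8 → fault, evict 6, frames [4, 1, 8]
At position 6, page 6 is evicted.

6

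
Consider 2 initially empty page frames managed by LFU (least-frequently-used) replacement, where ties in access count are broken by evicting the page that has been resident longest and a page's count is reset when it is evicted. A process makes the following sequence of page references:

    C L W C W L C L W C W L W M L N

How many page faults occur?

12

C -> fault, frames {C}
L -> fault, frames {C,L}
W -> fault, evict C, frames {L,W}
C -> fault, evict L, frames {W,C}
W -> hit
L -> fault, evict C, frames {W,L}
C -> fault, evict L, frames {W,C}
L -> fault, evict C, frames {W,L}
W -> hit
C -> fault, evict L, frames {W,C}
W -> hit
L -> fault, evict C, frames {W,L}
W -> hit
M -> fault, evict L, frames {W,M}
L -> fault, evict M, frames {W,L}
N -> fault, evict L, frames {W,N}
Page faults: 12.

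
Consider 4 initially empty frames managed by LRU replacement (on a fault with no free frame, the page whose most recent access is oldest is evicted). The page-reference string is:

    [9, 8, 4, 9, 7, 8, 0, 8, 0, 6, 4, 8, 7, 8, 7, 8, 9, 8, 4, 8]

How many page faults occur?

9 → fault, frames (9)
8 → fault, frames (9 8)
4 → fault, frames (9 8 4)
9 → hit
7 → fault, frames (8 4 9 7)
8 → hit
0 → fault, evict 4, frames (9 7 8 0)
8 → hit
0 → hit
6 → fault, evict 9, frames (7 8 0 6)
4 → fault, evict 7, frames (8 0 6 4)
8 → hit
7 → fault, evict 0, frames (6 4 8 7)
8 → hit
7 → hit
8 → hit
9 → fault, evict 6, frames (4 7 8 9)
8 → hit
4 → hit
8 → hit
Page faults: 9.

9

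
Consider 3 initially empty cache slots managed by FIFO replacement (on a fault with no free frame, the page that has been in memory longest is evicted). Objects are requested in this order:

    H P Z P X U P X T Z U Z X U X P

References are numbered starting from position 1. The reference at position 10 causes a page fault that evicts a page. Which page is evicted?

U

pos 1: H -> fault, frames [H]
pos 2: P -> fault, frames [H, P]
pos 3: Z -> fault, frames [H, P, Z]
pos 4: P -> hit
pos 5: X -> fault, evict H, frames [P, Z, X]
pos 6: U -> fault, evict P, frames [Z, X, U]
pos 7: P -> fault, evict Z, frames [X, U, P]
pos 8: X -> hit
pos 9: T -> fault, evict X, frames [U, P, T]
pos 10: Z -> fault, evict U, frames [P, T, Z]
At position 10, page U is evicted.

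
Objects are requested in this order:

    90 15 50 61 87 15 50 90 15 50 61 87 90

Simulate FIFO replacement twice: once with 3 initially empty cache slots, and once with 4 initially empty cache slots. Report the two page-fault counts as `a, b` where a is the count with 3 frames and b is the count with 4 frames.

3 frames: F F F F F F F F . . F F . → 10 faults.
4 frames: F F F F F . . F F F F F F → 11 faults.
11 > 10: adding a frame increased faults — Belady's anomaly.

10, 11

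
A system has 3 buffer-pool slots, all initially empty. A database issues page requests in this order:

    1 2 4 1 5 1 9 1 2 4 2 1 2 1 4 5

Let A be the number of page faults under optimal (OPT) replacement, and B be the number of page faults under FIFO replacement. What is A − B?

-3

Under OPT: F F F . F . F . . F . . . . . F → 7 faults.
Under FIFO: F F F . F F F . F F . F . . . F → 10 faults.
A − B = 7 − 10 = -3.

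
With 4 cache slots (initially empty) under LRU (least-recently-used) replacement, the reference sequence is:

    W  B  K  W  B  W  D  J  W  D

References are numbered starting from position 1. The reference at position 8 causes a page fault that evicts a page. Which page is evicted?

pos 1: W -> miss, frames [W]
pos 2: B -> miss, frames [W, B]
pos 3: K -> miss, frames [W, B, K]
pos 4: W -> hit
pos 5: B -> hit
pos 6: W -> hit
pos 7: D -> miss, frames [K, B, W, D]
pos 8: J -> miss, evict K, frames [B, W, D, J]
At position 8, page K is evicted.

K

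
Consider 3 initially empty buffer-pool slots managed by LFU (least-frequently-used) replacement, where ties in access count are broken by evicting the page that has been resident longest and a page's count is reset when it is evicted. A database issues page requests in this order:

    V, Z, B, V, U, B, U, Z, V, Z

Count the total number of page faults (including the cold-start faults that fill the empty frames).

7

V → miss, frames [V]
Z → miss, frames [V, Z]
B → miss, frames [V, Z, B]
V → hit
U → miss, evict Z, frames [V, B, U]
B → hit
U → hit
Z → miss, evict V, frames [B, U, Z]
V → miss, evict Z, frames [B, U, V]
Z → miss, evict V, frames [B, U, Z]
Page faults: 7.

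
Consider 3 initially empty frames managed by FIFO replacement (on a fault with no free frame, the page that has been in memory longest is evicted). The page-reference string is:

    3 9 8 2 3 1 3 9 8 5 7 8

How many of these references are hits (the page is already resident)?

2

3: fault, frames (3)
9: fault, frames (3 9)
8: fault, frames (3 9 8)
2: fault, evict 3, frames (9 8 2)
3: fault, evict 9, frames (8 2 3)
1: fault, evict 8, frames (2 3 1)
3: hit
9: fault, evict 2, frames (3 1 9)
8: fault, evict 3, frames (1 9 8)
5: fault, evict 1, frames (9 8 5)
7: fault, evict 9, frames (8 5 7)
8: hit
Hits: 2.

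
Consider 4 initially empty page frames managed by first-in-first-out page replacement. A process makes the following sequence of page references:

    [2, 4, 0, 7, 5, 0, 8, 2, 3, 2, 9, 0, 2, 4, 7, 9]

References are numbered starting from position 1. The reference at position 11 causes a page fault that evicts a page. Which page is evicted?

pos 1: 2: fault, frames {2}
pos 2: 4: fault, frames {2,4}
pos 3: 0: fault, frames {2,4,0}
pos 4: 7: fault, frames {2,4,0,7}
pos 5: 5: fault, evict 2, frames {4,0,7,5}
pos 6: 0: hit
pos 7: 8: fault, evict 4, frames {0,7,5,8}
pos 8: 2: fault, evict 0, frames {7,5,8,2}
pos 9: 3: fault, evict 7, frames {5,8,2,3}
pos 10: 2: hit
pos 11: 9: fault, evict 5, frames {8,2,3,9}
At position 11, page 5 is evicted.

5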